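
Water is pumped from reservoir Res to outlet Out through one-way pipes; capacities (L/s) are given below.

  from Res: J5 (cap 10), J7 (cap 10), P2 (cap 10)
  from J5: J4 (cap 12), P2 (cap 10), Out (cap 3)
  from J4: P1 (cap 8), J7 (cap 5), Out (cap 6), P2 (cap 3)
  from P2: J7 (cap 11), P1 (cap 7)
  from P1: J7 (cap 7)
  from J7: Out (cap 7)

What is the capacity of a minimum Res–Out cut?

16

Augment Res→J5→Out: bottleneck 3, flow now 3.
Augment Res→J7→Out: bottleneck 7, flow now 10.
Augment Res→J5→J4→Out: bottleneck 6, flow now 16.
No augmenting path remains; maximum flow = 16.
By max-flow min-cut, the minimum cut capacity equals the max flow.
In the residual graph, reachable from Res: {Res, J5, J4, P2, P1, J7}.
Min-cut edges: J5→Out (3), J4→Out (6), J7→Out (7); capacity 3 + 6 + 7 = 16.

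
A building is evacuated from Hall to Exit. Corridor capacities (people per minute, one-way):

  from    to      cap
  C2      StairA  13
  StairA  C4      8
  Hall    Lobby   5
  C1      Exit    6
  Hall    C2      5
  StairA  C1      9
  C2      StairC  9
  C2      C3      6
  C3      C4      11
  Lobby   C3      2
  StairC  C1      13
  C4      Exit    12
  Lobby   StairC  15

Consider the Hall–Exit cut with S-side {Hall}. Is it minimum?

Given cut capacity: 5 + 5 = 10.
Augment Hall→C2→StairC→C1→Exit: bottleneck 5, flow now 5.
Augment Hall→Lobby→StairC→C1→Exit: bottleneck 1, flow now 6.
Augment Hall→Lobby→C3→C4→Exit: bottleneck 2, flow now 8.
Augment Hall→Lobby→StairC→C2→StairA→C4→Exit: bottleneck 2, flow now 10. (uses reverse residual edge)
No augmenting path remains; maximum flow = 10.
Cut capacity 10 equals the max flow, so it is a minimum cut.

Yes — it is a minimum cut (capacity 10).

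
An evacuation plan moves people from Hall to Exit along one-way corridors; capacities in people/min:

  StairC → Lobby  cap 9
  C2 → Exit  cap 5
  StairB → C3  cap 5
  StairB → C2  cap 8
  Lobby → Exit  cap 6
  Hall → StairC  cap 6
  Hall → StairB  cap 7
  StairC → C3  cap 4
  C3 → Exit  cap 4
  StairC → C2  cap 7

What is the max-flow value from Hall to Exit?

Augment Hall→StairB→C2→Exit: bottleneck 5, flow now 5.
Augment Hall→StairB→C3→Exit: bottleneck 2, flow now 7.
Augment Hall→StairC→Lobby→Exit: bottleneck 6, flow now 13.
No augmenting path remains; maximum flow = 13.
In the residual graph, reachable from Hall: {Hall}.
Min-cut edges: Hall→StairB (7), Hall→StairC (6); capacity 7 + 6 = 13.
This cut is saturated, so no flow can exceed 13.

13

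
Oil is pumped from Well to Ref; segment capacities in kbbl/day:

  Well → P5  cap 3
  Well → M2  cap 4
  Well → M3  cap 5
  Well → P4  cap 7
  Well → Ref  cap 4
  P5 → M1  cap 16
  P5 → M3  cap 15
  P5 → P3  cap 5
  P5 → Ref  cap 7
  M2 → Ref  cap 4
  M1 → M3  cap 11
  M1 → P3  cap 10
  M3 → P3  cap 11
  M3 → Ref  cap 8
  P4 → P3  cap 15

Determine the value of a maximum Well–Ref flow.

Augment Well→Ref: bottleneck 4, flow now 4.
Augment Well→P5→Ref: bottleneck 3, flow now 7.
Augment Well→M2→Ref: bottleneck 4, flow now 11.
Augment Well→M3→Ref: bottleneck 5, flow now 16.
No augmenting path remains; maximum flow = 16.
In the residual graph, reachable from Well: {Well, P4, P3}.
Min-cut edges: Well→P5 (3), Well→M2 (4), Well→M3 (5), Well→Ref (4); capacity 3 + 4 + 5 + 4 = 16.
This cut is saturated, so no flow can exceed 16.

16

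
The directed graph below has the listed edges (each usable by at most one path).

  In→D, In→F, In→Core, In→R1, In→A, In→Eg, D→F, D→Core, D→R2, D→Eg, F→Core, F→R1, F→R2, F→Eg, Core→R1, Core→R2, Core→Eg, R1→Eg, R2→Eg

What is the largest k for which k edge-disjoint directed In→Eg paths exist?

Assign every edge capacity 1; by Menger, the answer equals the max flow.
Path In→Eg (+1); total 1.
Path In→D→Eg (+1); total 2.
Path In→F→Eg (+1); total 3.
Path In→Core→Eg (+1); total 4.
Path In→R1→Eg (+1); total 5.
No residual In→Eg path; max flow = 5.
Certifying cut of size 5: {In→Core, In→D, In→Eg, In→F, In→R1}.

5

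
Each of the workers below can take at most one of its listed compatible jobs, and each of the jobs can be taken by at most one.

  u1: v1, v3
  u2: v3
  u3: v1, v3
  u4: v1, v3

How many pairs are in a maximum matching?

Unit-capacity flow: source→left, listed edges, right→sink; max matching = max flow.
Augmenting path u1→v1 (+1); matched 1.
Augmenting path u2→v3 (+1); matched 2.
No augmenting path remains; maximum matching = 2.
König certificate: {v1, v3} is a vertex cover of size 2 (every listed pair touches it), so no matching can be larger.

2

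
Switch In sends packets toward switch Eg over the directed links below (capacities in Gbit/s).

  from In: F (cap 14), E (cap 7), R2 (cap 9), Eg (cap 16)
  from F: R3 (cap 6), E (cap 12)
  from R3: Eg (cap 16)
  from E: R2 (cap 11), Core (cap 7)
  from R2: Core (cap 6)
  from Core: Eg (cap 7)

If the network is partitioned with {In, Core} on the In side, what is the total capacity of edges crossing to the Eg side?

Edges leaving {In, Core}: In→F (14), In→E (7), In→R2 (9), In→Eg (16), Core→Eg (7).
Cut capacity = 14 + 7 + 9 + 16 + 7 = 53.

53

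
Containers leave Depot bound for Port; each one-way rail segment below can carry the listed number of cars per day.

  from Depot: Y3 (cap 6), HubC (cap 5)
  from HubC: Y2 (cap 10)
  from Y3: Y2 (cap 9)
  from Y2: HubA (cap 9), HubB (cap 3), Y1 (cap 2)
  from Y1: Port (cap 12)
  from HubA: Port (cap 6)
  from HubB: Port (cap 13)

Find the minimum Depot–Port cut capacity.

Augment Depot→HubC→Y2→Y1→Port: bottleneck 2, flow now 2.
Augment Depot→HubC→Y2→HubA→Port: bottleneck 3, flow now 5.
Augment Depot→Y3→Y2→HubA→Port: bottleneck 3, flow now 8.
Augment Depot→Y3→Y2→HubB→Port: bottleneck 3, flow now 11.
No augmenting path remains; maximum flow = 11.
By max-flow min-cut, the minimum cut capacity equals the max flow.
In the residual graph, reachable from Depot: {Depot}.
Min-cut edges: Depot→HubC (5), Depot→Y3 (6); capacity 5 + 6 = 11.

11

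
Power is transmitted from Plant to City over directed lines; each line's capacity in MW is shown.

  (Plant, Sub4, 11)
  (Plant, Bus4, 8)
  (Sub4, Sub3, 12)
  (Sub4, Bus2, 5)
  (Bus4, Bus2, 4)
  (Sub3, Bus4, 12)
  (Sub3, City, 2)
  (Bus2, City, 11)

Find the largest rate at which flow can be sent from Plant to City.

11

Augment Plant→Sub4→Sub3→City: bottleneck 2, flow now 2.
Augment Plant→Sub4→Bus2→City: bottleneck 5, flow now 7.
Augment Plant→Bus4→Bus2→City: bottleneck 4, flow now 11.
No augmenting path remains; maximum flow = 11.
In the residual graph, reachable from Plant: {Plant, Sub4, Bus4, Sub3}.
Min-cut edges: Sub4→Bus2 (5), Bus4→Bus2 (4), Sub3→City (2); capacity 5 + 4 + 2 = 11.
This cut is saturated, so no flow can exceed 11.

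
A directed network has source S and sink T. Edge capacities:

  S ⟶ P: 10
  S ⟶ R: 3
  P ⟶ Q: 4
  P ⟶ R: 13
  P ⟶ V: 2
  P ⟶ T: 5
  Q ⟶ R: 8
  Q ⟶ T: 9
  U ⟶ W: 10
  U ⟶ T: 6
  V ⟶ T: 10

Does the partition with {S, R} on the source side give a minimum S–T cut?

Given cut capacity: 10 = 10.
Augment S→P→T: bottleneck 5, flow now 5.
Augment S→P→Q→T: bottleneck 4, flow now 9.
Augment S→P→V→T: bottleneck 1, flow now 10.
No augmenting path remains; maximum flow = 10.
Cut capacity 10 equals the max flow, so it is a minimum cut.

Yes — it is a minimum cut (capacity 10).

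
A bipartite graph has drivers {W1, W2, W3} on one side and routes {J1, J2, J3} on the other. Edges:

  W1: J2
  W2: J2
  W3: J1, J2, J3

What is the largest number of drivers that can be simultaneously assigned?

2

Unit-capacity flow: source→left, listed edges, right→sink; max matching = max flow.
Augmenting path W1→J2 (+1); matched 1.
Augmenting path W3→J1 (+1); matched 2.
No augmenting path remains; maximum matching = 2.
König certificate: {W3, J2} is a vertex cover of size 2 (every listed pair touches it), so no matching can be larger.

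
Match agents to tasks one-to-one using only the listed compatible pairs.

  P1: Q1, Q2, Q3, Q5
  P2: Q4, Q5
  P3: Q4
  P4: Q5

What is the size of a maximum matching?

3

Unit-capacity flow: source→left, listed edges, right→sink; max matching = max flow.
Augmenting path P1→Q1 (+1); matched 1.
Augmenting path P2→Q4 (+1); matched 2.
Augmenting path P4→Q5 (+1); matched 3.
No augmenting path remains; maximum matching = 3.
König certificate: {P1, Q4, Q5} is a vertex cover of size 3 (every listed pair touches it), so no matching can be larger.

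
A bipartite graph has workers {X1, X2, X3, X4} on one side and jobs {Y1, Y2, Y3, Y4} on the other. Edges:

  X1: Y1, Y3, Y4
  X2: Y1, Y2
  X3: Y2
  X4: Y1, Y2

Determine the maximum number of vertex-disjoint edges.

3

Unit-capacity flow: source→left, listed edges, right→sink; max matching = max flow.
Augmenting path X1→Y1 (+1); matched 1.
Augmenting path X2→Y2 (+1); matched 2.
Augmenting path X4→Y1→X1→Y3 (+1); matched 3.
No augmenting path remains; maximum matching = 3.
König certificate: {X1, Y1, Y2} is a vertex cover of size 3 (every listed pair touches it), so no matching can be larger.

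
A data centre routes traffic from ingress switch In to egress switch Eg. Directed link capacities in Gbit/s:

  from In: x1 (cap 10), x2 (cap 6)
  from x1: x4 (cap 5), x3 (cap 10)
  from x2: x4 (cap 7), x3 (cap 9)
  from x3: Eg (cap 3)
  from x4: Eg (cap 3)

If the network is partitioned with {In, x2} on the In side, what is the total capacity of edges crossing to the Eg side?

26

Edges leaving {In, x2}: In→x1 (10), x2→x3 (9), x2→x4 (7).
Cut capacity = 10 + 9 + 7 = 26.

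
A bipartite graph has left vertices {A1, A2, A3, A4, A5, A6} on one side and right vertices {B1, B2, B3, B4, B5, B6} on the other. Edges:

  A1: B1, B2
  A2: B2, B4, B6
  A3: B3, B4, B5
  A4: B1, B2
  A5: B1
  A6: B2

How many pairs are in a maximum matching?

4

Unit-capacity flow: source→left, listed edges, right→sink; max matching = max flow.
Augmenting path A1→B1 (+1); matched 1.
Augmenting path A2→B2 (+1); matched 2.
Augmenting path A3→B3 (+1); matched 3.
Augmenting path A4→B2→A2→B4 (+1); matched 4.
No augmenting path remains; maximum matching = 4.
König certificate: {A2, A3, B1, B2} is a vertex cover of size 4 (every listed pair touches it), so no matching can be larger.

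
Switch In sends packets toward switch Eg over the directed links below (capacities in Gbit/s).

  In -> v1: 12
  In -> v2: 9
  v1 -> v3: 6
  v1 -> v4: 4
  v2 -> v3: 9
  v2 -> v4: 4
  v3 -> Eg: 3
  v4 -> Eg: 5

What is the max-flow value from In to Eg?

8

Augment In→v1→v3→Eg: bottleneck 3, flow now 3.
Augment In→v1→v4→Eg: bottleneck 4, flow now 7.
Augment In→v2→v4→Eg: bottleneck 1, flow now 8.
No augmenting path remains; maximum flow = 8.
In the residual graph, reachable from In: {In, v1, v2, v3, v4}.
Min-cut edges: v3→Eg (3), v4→Eg (5); capacity 3 + 5 = 8.
This cut is saturated, so no flow can exceed 8.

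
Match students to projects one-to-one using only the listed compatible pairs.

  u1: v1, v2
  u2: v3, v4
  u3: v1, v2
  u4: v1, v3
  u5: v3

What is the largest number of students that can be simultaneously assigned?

Unit-capacity flow: source→left, listed edges, right→sink; max matching = max flow.
Augmenting path u1→v1 (+1); matched 1.
Augmenting path u2→v3 (+1); matched 2.
Augmenting path u3→v2 (+1); matched 3.
Augmenting path u4→v3→u2→v4 (+1); matched 4.
No augmenting path remains; maximum matching = 4.
König certificate: {u2, v1, v2, v3} is a vertex cover of size 4 (every listed pair touches it), so no matching can be larger.

4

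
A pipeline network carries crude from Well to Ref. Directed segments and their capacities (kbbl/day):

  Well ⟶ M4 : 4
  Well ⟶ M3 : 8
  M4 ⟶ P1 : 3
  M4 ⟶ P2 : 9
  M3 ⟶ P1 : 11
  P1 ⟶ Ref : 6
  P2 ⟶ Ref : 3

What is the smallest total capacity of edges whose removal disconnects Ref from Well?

9

Augment Well→M4→P1→Ref: bottleneck 3, flow now 3.
Augment Well→M4→P2→Ref: bottleneck 1, flow now 4.
Augment Well→M3→P1→Ref: bottleneck 3, flow now 7.
Augment Well→M3→P1→M4→P2→Ref: bottleneck 2, flow now 9. (uses reverse residual edge)
No augmenting path remains; maximum flow = 9.
By max-flow min-cut, the minimum cut capacity equals the max flow.
In the residual graph, reachable from Well: {Well, M4, M3, P1, P2}.
Min-cut edges: P1→Ref (6), P2→Ref (3); capacity 6 + 3 = 9.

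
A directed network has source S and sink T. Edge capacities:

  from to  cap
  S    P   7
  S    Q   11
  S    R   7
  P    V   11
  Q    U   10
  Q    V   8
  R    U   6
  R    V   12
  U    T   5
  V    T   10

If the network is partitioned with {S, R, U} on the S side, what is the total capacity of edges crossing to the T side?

35

Edges leaving {S, R, U}: S→P (7), S→Q (11), R→V (12), U→T (5).
Cut capacity = 7 + 11 + 12 + 5 = 35.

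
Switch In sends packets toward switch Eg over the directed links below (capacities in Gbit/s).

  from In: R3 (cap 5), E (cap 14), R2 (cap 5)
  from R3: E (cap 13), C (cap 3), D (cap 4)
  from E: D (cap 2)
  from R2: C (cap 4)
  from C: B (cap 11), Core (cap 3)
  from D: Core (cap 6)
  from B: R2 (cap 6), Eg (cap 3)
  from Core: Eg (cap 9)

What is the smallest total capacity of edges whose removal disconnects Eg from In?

Augment In→R3→C→B→Eg: bottleneck 3, flow now 3.
Augment In→R3→D→Core→Eg: bottleneck 2, flow now 5.
Augment In→E→D→Core→Eg: bottleneck 2, flow now 7.
Augment In→R2→C→Core→Eg: bottleneck 3, flow now 10.
Augment In→R2→C→R3→D→Core→Eg: bottleneck 1, flow now 11. (uses reverse residual edge)
No augmenting path remains; maximum flow = 11.
By max-flow min-cut, the minimum cut capacity equals the max flow.
In the residual graph, reachable from In: {In, E, R2}.
Min-cut edges: In→R3 (5), E→D (2), R2→C (4); capacity 5 + 2 + 4 = 11.

11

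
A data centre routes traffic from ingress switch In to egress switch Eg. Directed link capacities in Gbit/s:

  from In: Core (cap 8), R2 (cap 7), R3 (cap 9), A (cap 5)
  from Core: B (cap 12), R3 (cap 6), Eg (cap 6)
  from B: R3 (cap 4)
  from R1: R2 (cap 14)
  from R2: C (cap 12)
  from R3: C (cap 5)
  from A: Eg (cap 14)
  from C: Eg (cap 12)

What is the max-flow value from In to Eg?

Augment In→Core→Eg: bottleneck 6, flow now 6.
Augment In→A→Eg: bottleneck 5, flow now 11.
Augment In→R2→C→Eg: bottleneck 7, flow now 18.
Augment In→R3→C→Eg: bottleneck 5, flow now 23.
No augmenting path remains; maximum flow = 23.
In the residual graph, reachable from In: {In, Core, B, R3}.
Min-cut edges: In→R2 (7), In→A (5), Core→Eg (6), R3→C (5); capacity 7 + 5 + 6 + 5 = 23.
This cut is saturated, so no flow can exceed 23.

23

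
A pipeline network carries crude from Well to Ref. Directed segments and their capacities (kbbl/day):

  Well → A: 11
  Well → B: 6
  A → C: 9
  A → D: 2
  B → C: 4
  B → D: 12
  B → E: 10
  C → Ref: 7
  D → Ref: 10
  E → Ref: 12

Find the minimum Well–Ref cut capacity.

Augment Well→A→C→Ref: bottleneck 7, flow now 7.
Augment Well→A→D→Ref: bottleneck 2, flow now 9.
Augment Well→B→D→Ref: bottleneck 6, flow now 15.
No augmenting path remains; maximum flow = 15.
By max-flow min-cut, the minimum cut capacity equals the max flow.
In the residual graph, reachable from Well: {Well, A, C}.
Min-cut edges: Well→B (6), A→D (2), C→Ref (7); capacity 6 + 2 + 7 = 15.

15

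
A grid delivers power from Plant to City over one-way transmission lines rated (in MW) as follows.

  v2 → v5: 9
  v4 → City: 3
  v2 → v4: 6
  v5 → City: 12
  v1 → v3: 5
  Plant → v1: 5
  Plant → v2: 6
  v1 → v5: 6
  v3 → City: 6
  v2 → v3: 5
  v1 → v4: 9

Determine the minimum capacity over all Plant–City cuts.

Augment Plant→v1→v3→City: bottleneck 5, flow now 5.
Augment Plant→v2→v3→City: bottleneck 1, flow now 6.
Augment Plant→v2→v4→City: bottleneck 3, flow now 9.
Augment Plant→v2→v5→City: bottleneck 2, flow now 11.
No augmenting path remains; maximum flow = 11.
By max-flow min-cut, the minimum cut capacity equals the max flow.
In the residual graph, reachable from Plant: {Plant}.
Min-cut edges: Plant→v1 (5), Plant→v2 (6); capacity 5 + 6 = 11.

11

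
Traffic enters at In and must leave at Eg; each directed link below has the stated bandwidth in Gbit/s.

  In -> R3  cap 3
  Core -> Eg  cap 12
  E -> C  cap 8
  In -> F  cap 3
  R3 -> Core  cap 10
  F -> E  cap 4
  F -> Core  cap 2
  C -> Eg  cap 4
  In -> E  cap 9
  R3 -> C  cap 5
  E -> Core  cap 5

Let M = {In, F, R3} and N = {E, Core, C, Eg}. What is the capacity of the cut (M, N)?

Edges leaving {In, F, R3}: In→E (9), F→E (4), F→Core (2), R3→Core (10), R3→C (5).
Cut capacity = 9 + 4 + 2 + 10 + 5 = 30.

30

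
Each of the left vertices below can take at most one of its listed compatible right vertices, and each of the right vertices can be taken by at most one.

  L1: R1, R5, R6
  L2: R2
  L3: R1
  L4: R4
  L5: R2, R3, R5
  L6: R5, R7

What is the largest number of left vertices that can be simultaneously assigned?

6

Unit-capacity flow: source→left, listed edges, right→sink; max matching = max flow.
Augmenting path L1→R1 (+1); matched 1.
Augmenting path L2→R2 (+1); matched 2.
Augmenting path L4→R4 (+1); matched 3.
Augmenting path L5→R3 (+1); matched 4.
Augmenting path L6→R5 (+1); matched 5.
Augmenting path L3→R1→L1→R6 (+1); matched 6.
No augmenting path remains; maximum matching = 6.
König certificate: {L1, L2, L3, L4, L5, L6} is a vertex cover of size 6 (every listed pair touches it), so no matching can be larger.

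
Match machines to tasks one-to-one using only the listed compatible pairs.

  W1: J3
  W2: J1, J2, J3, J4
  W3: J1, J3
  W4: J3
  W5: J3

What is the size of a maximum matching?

3

Unit-capacity flow: source→left, listed edges, right→sink; max matching = max flow.
Augmenting path W1→J3 (+1); matched 1.
Augmenting path W2→J1 (+1); matched 2.
Augmenting path W3→J1→W2→J2 (+1); matched 3.
No augmenting path remains; maximum matching = 3.
König certificate: {W2, W3, J3} is a vertex cover of size 3 (every listed pair touches it), so no matching can be larger.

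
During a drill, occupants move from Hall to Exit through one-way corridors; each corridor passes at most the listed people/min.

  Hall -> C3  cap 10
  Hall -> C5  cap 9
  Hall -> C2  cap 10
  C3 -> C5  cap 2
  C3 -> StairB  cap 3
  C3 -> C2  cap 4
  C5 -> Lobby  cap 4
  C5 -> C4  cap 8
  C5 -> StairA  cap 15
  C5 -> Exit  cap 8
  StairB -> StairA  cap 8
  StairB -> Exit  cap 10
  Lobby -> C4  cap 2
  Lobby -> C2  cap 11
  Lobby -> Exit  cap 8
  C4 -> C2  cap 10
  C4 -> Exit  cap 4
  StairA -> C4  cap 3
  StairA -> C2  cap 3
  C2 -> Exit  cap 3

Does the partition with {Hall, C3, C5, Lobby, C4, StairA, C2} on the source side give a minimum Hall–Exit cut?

No — its capacity is 26, but the minimum cut has capacity 17.

Given cut capacity: 3 + 8 + 8 + 4 + 3 = 26.
Augment Hall→C5→Exit: bottleneck 8, flow now 8.
Augment Hall→C2→Exit: bottleneck 3, flow now 11.
Augment Hall→C3→StairB→Exit: bottleneck 3, flow now 14.
Augment Hall→C5→Lobby→Exit: bottleneck 1, flow now 15.
Augment Hall→C3→C5→Lobby→Exit: bottleneck 2, flow now 17.
No augmenting path remains; maximum flow = 17.
In the residual graph, reachable from Hall: {Hall, C3, C2}.
Min-cut edges: Hall→C5 (9), C3→C5 (2), C3→StairB (3), C2→Exit (3); capacity 9 + 2 + 3 + 3 = 17.
Cut capacity 26 exceeds the max flow 17, so it is not minimum.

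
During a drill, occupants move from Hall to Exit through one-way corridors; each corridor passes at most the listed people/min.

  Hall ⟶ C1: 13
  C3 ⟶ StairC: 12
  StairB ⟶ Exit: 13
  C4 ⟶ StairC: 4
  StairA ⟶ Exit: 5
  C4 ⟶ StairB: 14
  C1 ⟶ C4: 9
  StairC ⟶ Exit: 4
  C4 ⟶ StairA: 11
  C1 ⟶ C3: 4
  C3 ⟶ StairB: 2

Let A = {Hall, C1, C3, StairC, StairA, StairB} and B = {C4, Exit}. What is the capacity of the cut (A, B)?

31

Edges leaving {Hall, C1, C3, StairC, StairA, StairB}: C1→C4 (9), StairC→Exit (4), StairA→Exit (5), StairB→Exit (13).
Cut capacity = 9 + 4 + 5 + 13 = 31.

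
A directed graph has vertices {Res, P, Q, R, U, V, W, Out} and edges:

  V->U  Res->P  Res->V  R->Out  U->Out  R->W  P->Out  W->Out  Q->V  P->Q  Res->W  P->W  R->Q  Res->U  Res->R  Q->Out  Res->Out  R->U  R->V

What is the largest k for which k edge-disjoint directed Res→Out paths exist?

Assign every edge capacity 1; by Menger, the answer equals the max flow.
Path Res→Out (+1); total 1.
Path Res→P→Out (+1); total 2.
Path Res→R→Out (+1); total 3.
Path Res→U→Out (+1); total 4.
Path Res→W→Out (+1); total 5.
No residual Res→Out path; max flow = 5.
Certifying cut of size 5: {Res→Out, Res→P, Res→R, Res→W, U→Out}.

5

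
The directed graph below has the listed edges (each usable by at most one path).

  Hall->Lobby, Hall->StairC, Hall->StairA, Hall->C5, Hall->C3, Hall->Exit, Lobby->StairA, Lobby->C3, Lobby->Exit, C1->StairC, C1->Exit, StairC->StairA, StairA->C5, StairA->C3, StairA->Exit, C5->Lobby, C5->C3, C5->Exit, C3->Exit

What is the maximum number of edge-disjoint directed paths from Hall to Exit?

5

Assign every edge capacity 1; by Menger, the answer equals the max flow.
Path Hall→Exit (+1); total 1.
Path Hall→Lobby→Exit (+1); total 2.
Path Hall→StairA→Exit (+1); total 3.
Path Hall→C5→Exit (+1); total 4.
Path Hall→C3→Exit (+1); total 5.
No residual Hall→Exit path; max flow = 5.
Certifying cut of size 5: {C3→Exit, C5→Exit, Hall→Exit, Lobby→Exit, StairA→Exit}.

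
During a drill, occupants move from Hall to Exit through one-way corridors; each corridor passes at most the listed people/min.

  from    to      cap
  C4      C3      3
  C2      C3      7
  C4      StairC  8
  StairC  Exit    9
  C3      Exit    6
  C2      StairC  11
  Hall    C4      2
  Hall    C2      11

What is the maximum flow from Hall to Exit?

Augment Hall→C2→StairC→Exit: bottleneck 9, flow now 9.
Augment Hall→C2→C3→Exit: bottleneck 2, flow now 11.
Augment Hall→C4→C3→Exit: bottleneck 2, flow now 13.
No augmenting path remains; maximum flow = 13.
In the residual graph, reachable from Hall: {Hall}.
Min-cut edges: Hall→C2 (11), Hall→C4 (2); capacity 11 + 2 = 13.
This cut is saturated, so no flow can exceed 13.

13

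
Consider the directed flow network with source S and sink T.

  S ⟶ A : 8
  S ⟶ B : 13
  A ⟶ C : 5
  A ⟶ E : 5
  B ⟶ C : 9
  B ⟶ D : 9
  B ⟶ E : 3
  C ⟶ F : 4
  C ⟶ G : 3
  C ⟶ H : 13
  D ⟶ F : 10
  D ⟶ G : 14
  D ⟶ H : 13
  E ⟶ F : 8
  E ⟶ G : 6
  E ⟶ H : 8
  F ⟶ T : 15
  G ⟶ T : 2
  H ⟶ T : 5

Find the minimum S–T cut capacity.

Augment S→A→C→F→T: bottleneck 4, flow now 4.
Augment S→A→C→G→T: bottleneck 1, flow now 5.
Augment S→A→E→F→T: bottleneck 3, flow now 8.
Augment S→B→C→G→T: bottleneck 1, flow now 9.
Augment S→B→C→H→T: bottleneck 5, flow now 14.
Augment S→B→D→F→T: bottleneck 7, flow now 21.
No augmenting path remains; maximum flow = 21.
By max-flow min-cut, the minimum cut capacity equals the max flow.
In the residual graph, reachable from S: {S}.
Min-cut edges: S→A (8), S→B (13); capacity 8 + 13 = 21.

21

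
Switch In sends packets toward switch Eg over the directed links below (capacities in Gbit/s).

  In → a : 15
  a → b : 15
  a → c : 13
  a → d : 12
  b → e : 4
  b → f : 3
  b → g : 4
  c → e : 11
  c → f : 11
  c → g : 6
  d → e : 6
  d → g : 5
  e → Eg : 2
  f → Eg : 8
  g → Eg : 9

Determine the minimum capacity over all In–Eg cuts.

15

Augment In→a→b→e→Eg: bottleneck 2, flow now 2.
Augment In→a→b→f→Eg: bottleneck 3, flow now 5.
Augment In→a→b→g→Eg: bottleneck 4, flow now 9.
Augment In→a→c→f→Eg: bottleneck 5, flow now 14.
Augment In→a→c→g→Eg: bottleneck 1, flow now 15.
No augmenting path remains; maximum flow = 15.
By max-flow min-cut, the minimum cut capacity equals the max flow.
In the residual graph, reachable from In: {In}.
Min-cut edges: In→a (15); capacity 15 = 15.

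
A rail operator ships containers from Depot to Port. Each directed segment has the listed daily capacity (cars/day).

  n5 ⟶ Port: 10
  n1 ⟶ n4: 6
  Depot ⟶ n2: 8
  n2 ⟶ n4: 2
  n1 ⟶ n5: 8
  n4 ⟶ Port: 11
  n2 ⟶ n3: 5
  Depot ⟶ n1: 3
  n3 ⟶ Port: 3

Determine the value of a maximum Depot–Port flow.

Augment Depot→n1→n4→Port: bottleneck 3, flow now 3.
Augment Depot→n2→n3→Port: bottleneck 3, flow now 6.
Augment Depot→n2→n4→Port: bottleneck 2, flow now 8.
No augmenting path remains; maximum flow = 8.
In the residual graph, reachable from Depot: {Depot, n2, n3}.
Min-cut edges: Depot→n1 (3), n2→n4 (2), n3→Port (3); capacity 3 + 2 + 3 = 8.
This cut is saturated, so no flow can exceed 8.

8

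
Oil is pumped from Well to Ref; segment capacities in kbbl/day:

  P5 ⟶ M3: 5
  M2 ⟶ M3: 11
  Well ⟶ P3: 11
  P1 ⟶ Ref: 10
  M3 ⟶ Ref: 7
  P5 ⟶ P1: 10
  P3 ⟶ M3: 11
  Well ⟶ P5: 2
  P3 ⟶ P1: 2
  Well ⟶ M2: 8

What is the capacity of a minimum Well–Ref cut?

Augment Well→P3→M3→Ref: bottleneck 7, flow now 7.
Augment Well→P3→P1→Ref: bottleneck 2, flow now 9.
Augment Well→P5→P1→Ref: bottleneck 2, flow now 11.
No augmenting path remains; maximum flow = 11.
By max-flow min-cut, the minimum cut capacity equals the max flow.
In the residual graph, reachable from Well: {Well, P3, M2, M3}.
Min-cut edges: Well→P5 (2), P3→P1 (2), M3→Ref (7); capacity 2 + 2 + 7 = 11.

11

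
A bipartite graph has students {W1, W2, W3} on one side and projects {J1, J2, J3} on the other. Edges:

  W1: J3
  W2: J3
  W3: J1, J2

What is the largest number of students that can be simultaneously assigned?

2

Unit-capacity flow: source→left, listed edges, right→sink; max matching = max flow.
Augmenting path W1→J3 (+1); matched 1.
Augmenting path W3→J1 (+1); matched 2.
No augmenting path remains; maximum matching = 2.
König certificate: {W3, J3} is a vertex cover of size 2 (every listed pair touches it), so no matching can be larger.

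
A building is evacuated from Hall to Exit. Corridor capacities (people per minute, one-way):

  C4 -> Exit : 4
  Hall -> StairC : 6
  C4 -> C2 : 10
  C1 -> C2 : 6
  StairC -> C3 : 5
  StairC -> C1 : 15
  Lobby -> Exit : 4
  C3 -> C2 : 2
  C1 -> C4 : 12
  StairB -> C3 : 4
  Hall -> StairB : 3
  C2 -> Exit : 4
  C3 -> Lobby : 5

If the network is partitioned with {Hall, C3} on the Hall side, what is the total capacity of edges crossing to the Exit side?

16

Edges leaving {Hall, C3}: Hall→StairC (6), Hall→StairB (3), C3→C2 (2), C3→Lobby (5).
Cut capacity = 6 + 3 + 2 + 5 = 16.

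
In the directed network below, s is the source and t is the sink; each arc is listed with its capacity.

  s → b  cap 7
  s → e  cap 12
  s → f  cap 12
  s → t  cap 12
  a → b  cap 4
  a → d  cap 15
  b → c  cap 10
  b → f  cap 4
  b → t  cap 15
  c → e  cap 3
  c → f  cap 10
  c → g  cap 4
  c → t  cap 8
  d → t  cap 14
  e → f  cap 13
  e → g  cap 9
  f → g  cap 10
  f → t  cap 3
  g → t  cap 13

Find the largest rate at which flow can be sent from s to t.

35

Augment s→t: bottleneck 12, flow now 12.
Augment s→b→t: bottleneck 7, flow now 19.
Augment s→f→t: bottleneck 3, flow now 22.
Augment s→e→g→t: bottleneck 9, flow now 31.
Augment s→f→g→t: bottleneck 4, flow now 35.
No augmenting path remains; maximum flow = 35.
In the residual graph, reachable from s: {s, e, f, g}.
Min-cut edges: s→b (7), s→t (12), f→t (3), g→t (13); capacity 7 + 12 + 3 + 13 = 35.
This cut is saturated, so no flow can exceed 35.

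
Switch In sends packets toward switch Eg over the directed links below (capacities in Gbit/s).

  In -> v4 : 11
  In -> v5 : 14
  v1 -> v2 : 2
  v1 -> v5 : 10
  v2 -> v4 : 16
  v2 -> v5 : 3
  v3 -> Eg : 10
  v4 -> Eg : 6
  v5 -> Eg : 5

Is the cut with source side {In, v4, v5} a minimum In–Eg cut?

Given cut capacity: 6 + 5 = 11.
Augment In→v4→Eg: bottleneck 6, flow now 6.
Augment In→v5→Eg: bottleneck 5, flow now 11.
No augmenting path remains; maximum flow = 11.
Cut capacity 11 equals the max flow, so it is a minimum cut.

Yes — it is a minimum cut (capacity 11).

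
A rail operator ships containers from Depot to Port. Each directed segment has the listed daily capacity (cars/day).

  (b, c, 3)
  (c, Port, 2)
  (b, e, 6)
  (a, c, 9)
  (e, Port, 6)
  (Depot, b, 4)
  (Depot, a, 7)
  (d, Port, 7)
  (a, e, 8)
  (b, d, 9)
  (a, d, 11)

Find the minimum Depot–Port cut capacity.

Augment Depot→a→c→Port: bottleneck 2, flow now 2.
Augment Depot→a→d→Port: bottleneck 5, flow now 7.
Augment Depot→b→d→Port: bottleneck 2, flow now 9.
Augment Depot→b→e→Port: bottleneck 2, flow now 11.
No augmenting path remains; maximum flow = 11.
By max-flow min-cut, the minimum cut capacity equals the max flow.
In the residual graph, reachable from Depot: {Depot}.
Min-cut edges: Depot→a (7), Depot→b (4); capacity 7 + 4 = 11.

11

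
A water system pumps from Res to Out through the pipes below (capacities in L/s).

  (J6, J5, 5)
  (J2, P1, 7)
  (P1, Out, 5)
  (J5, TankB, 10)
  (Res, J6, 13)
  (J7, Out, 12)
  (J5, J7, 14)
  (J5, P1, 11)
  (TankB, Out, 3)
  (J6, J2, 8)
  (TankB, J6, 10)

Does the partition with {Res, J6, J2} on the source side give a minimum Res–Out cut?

No — its capacity is 12, but the minimum cut has capacity 10.

Given cut capacity: 5 + 7 = 12.
Augment Res→J6→J2→P1→Out: bottleneck 5, flow now 5.
Augment Res→J6→J5→J7→Out: bottleneck 5, flow now 10.
No augmenting path remains; maximum flow = 10.
In the residual graph, reachable from Res: {Res, J6, J2, P1}.
Min-cut edges: J6→J5 (5), P1→Out (5); capacity 5 + 5 = 10.
Cut capacity 12 exceeds the max flow 10, so it is not minimum.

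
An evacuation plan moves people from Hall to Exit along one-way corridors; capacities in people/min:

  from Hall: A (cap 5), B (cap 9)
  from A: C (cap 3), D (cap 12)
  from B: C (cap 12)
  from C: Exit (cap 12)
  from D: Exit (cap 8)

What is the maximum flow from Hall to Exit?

14

Augment Hall→A→C→Exit: bottleneck 3, flow now 3.
Augment Hall→A→D→Exit: bottleneck 2, flow now 5.
Augment Hall→B→C→Exit: bottleneck 9, flow now 14.
No augmenting path remains; maximum flow = 14.
In the residual graph, reachable from Hall: {Hall}.
Min-cut edges: Hall→A (5), Hall→B (9); capacity 5 + 9 = 14.
This cut is saturated, so no flow can exceed 14.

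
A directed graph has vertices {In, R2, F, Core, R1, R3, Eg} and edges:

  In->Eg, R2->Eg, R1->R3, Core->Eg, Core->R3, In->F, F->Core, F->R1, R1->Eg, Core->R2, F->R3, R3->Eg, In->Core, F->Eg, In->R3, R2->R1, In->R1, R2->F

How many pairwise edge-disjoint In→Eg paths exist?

Assign every edge capacity 1; by Menger, the answer equals the max flow.
Path In→Eg (+1); total 1.
Path In→F→Eg (+1); total 2.
Path In→Core→Eg (+1); total 3.
Path In→R1→Eg (+1); total 4.
Path In→R3→Eg (+1); total 5.
No residual In→Eg path; max flow = 5.
Certifying cut of size 5: {In→Core, In→Eg, In→F, In→R1, In→R3}.

5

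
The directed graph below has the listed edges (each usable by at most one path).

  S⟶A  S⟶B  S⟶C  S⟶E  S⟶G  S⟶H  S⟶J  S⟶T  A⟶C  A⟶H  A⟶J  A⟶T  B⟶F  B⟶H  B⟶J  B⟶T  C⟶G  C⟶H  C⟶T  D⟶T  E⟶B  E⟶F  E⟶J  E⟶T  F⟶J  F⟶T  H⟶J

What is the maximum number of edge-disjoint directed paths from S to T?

5

Assign every edge capacity 1; by Menger, the answer equals the max flow.
Path S→T (+1); total 1.
Path S→A→T (+1); total 2.
Path S→B→T (+1); total 3.
Path S→C→T (+1); total 4.
Path S→E→T (+1); total 5.
No residual S→T path; max flow = 5.
Certifying cut of size 5: {S→A, S→B, S→C, S→E, S→T}.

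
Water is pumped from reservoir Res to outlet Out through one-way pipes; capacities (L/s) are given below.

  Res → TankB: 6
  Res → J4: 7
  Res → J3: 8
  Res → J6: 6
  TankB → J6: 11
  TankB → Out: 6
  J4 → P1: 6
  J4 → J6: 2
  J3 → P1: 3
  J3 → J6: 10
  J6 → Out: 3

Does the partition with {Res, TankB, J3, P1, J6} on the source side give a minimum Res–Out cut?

Given cut capacity: 7 + 6 + 3 = 16.
Augment Res→TankB→Out: bottleneck 6, flow now 6.
Augment Res→J6→Out: bottleneck 3, flow now 9.
No augmenting path remains; maximum flow = 9.
In the residual graph, reachable from Res: {Res, J4, J3, P1, J6}.
Min-cut edges: Res→TankB (6), J6→Out (3); capacity 6 + 3 = 9.
Cut capacity 16 exceeds the max flow 9, so it is not minimum.

No — its capacity is 16, but the minimum cut has capacity 9.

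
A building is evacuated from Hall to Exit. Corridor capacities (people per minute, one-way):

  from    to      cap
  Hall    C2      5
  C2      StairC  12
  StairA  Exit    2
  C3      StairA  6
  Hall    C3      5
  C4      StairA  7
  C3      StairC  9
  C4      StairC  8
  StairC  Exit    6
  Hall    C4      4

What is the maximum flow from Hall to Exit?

Augment Hall→C2→StairC→Exit: bottleneck 5, flow now 5.
Augment Hall→C3→StairC→Exit: bottleneck 1, flow now 6.
Augment Hall→C3→StairA→Exit: bottleneck 2, flow now 8.
No augmenting path remains; maximum flow = 8.
In the residual graph, reachable from Hall: {Hall, C2, C3, C4, StairC, StairA}.
Min-cut edges: StairC→Exit (6), StairA→Exit (2); capacity 6 + 2 = 8.
This cut is saturated, so no flow can exceed 8.

8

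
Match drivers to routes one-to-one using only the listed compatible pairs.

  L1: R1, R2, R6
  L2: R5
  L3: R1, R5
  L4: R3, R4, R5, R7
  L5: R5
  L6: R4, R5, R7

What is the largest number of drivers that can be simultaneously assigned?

5

Unit-capacity flow: source→left, listed edges, right→sink; max matching = max flow.
Augmenting path L1→R1 (+1); matched 1.
Augmenting path L2→R5 (+1); matched 2.
Augmenting path L4→R3 (+1); matched 3.
Augmenting path L6→R4 (+1); matched 4.
Augmenting path L3→R1→L1→R2 (+1); matched 5.
No augmenting path remains; maximum matching = 5.
König certificate: {L1, L3, L4, L6, R5} is a vertex cover of size 5 (every listed pair touches it), so no matching can be larger.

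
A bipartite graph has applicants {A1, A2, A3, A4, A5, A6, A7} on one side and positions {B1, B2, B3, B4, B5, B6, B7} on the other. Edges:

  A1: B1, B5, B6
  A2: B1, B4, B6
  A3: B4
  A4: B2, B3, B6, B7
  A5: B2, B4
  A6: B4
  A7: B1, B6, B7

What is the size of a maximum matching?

6

Unit-capacity flow: source→left, listed edges, right→sink; max matching = max flow.
Augmenting path A1→B1 (+1); matched 1.
Augmenting path A2→B4 (+1); matched 2.
Augmenting path A4→B2 (+1); matched 3.
Augmenting path A7→B6 (+1); matched 4.
Augmenting path A5→B2→A4→B3 (+1); matched 5.
Augmenting path A3→B4→A2→B1→A1→B5 (+1); matched 6.
No augmenting path remains; maximum matching = 6.
König certificate: {A1, A2, A4, A5, A7, B4} is a vertex cover of size 6 (every listed pair touches it), so no matching can be larger.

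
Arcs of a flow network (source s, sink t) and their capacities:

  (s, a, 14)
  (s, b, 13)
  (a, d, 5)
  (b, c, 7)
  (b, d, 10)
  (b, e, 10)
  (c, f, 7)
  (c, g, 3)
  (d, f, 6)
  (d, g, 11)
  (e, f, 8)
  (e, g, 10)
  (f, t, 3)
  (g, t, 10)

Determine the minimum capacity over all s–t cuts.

Augment s→a→d→f→t: bottleneck 3, flow now 3.
Augment s→a→d→g→t: bottleneck 2, flow now 5.
Augment s→b→c→g→t: bottleneck 3, flow now 8.
Augment s→b→d→g→t: bottleneck 5, flow now 13.
No augmenting path remains; maximum flow = 13.
By max-flow min-cut, the minimum cut capacity equals the max flow.
In the residual graph, reachable from s: {s, a, b, c, d, e, f, g}.
Min-cut edges: f→t (3), g→t (10); capacity 3 + 10 = 13.

13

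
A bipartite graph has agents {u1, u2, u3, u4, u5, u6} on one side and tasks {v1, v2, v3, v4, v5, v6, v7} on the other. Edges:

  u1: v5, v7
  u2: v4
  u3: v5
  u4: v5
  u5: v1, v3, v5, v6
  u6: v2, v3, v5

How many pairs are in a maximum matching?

Unit-capacity flow: source→left, listed edges, right→sink; max matching = max flow.
Augmenting path u1→v5 (+1); matched 1.
Augmenting path u2→v4 (+1); matched 2.
Augmenting path u5→v1 (+1); matched 3.
Augmenting path u6→v2 (+1); matched 4.
Augmenting path u3→v5→u1→v7 (+1); matched 5.
No augmenting path remains; maximum matching = 5.
König certificate: {u1, u2, u5, u6, v5} is a vertex cover of size 5 (every listed pair touches it), so no matching can be larger.

5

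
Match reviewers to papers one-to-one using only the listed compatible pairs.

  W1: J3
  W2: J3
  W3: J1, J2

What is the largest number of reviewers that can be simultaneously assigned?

2

Unit-capacity flow: source→left, listed edges, right→sink; max matching = max flow.
Augmenting path W1→J3 (+1); matched 1.
Augmenting path W3→J1 (+1); matched 2.
No augmenting path remains; maximum matching = 2.
König certificate: {W3, J3} is a vertex cover of size 2 (every listed pair touches it), so no matching can be larger.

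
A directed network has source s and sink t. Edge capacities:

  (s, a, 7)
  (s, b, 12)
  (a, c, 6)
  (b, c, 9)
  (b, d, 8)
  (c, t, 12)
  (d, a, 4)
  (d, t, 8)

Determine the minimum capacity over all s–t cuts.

18

Augment s→a→c→t: bottleneck 6, flow now 6.
Augment s→b→c→t: bottleneck 6, flow now 12.
Augment s→b→d→t: bottleneck 6, flow now 18.
No augmenting path remains; maximum flow = 18.
By max-flow min-cut, the minimum cut capacity equals the max flow.
In the residual graph, reachable from s: {s, a}.
Min-cut edges: s→b (12), a→c (6); capacity 12 + 6 = 18.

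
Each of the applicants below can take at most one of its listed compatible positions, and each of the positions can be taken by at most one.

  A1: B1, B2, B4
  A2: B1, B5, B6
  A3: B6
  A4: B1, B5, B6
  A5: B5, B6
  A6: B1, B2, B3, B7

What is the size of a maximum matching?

Unit-capacity flow: source→left, listed edges, right→sink; max matching = max flow.
Augmenting path A1→B1 (+1); matched 1.
Augmenting path A2→B5 (+1); matched 2.
Augmenting path A3→B6 (+1); matched 3.
Augmenting path A6→B2 (+1); matched 4.
Augmenting path A4→B1→A1→B4 (+1); matched 5.
No augmenting path remains; maximum matching = 5.
König certificate: {A1, A6, B1, B5, B6} is a vertex cover of size 5 (every listed pair touches it), so no matching can be larger.

5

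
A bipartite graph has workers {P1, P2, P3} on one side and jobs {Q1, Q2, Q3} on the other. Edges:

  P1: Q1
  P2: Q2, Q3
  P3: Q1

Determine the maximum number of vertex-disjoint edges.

Unit-capacity flow: source→left, listed edges, right→sink; max matching = max flow.
Augmenting path P1→Q1 (+1); matched 1.
Augmenting path P2→Q2 (+1); matched 2.
No augmenting path remains; maximum matching = 2.
König certificate: {P2, Q1} is a vertex cover of size 2 (every listed pair touches it), so no matching can be larger.

2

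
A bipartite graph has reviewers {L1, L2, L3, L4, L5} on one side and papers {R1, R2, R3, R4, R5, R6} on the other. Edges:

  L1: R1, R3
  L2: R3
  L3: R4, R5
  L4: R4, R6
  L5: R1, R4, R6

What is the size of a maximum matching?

5

Unit-capacity flow: source→left, listed edges, right→sink; max matching = max flow.
Augmenting path L1→R1 (+1); matched 1.
Augmenting path L2→R3 (+1); matched 2.
Augmenting path L3→R4 (+1); matched 3.
Augmenting path L4→R6 (+1); matched 4.
Augmenting path L5→R4→L3→R5 (+1); matched 5.
No augmenting path remains; maximum matching = 5.
König certificate: {L1, L2, L3, L4, L5} is a vertex cover of size 5 (every listed pair touches it), so no matching can be larger.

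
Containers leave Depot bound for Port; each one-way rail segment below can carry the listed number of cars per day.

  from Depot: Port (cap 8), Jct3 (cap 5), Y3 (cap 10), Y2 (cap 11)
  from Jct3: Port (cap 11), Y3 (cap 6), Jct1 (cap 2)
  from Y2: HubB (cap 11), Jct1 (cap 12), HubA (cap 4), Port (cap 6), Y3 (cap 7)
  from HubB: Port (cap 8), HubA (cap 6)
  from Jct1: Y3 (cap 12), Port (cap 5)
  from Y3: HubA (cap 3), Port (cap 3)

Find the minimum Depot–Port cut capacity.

Augment Depot→Port: bottleneck 8, flow now 8.
Augment Depot→Jct3→Port: bottleneck 5, flow now 13.
Augment Depot→Y2→Port: bottleneck 6, flow now 19.
Augment Depot→Y3→Port: bottleneck 3, flow now 22.
Augment Depot→Y2→HubB→Port: bottleneck 5, flow now 27.
No augmenting path remains; maximum flow = 27.
By max-flow min-cut, the minimum cut capacity equals the max flow.
In the residual graph, reachable from Depot: {Depot, Y3, HubA}.
Min-cut edges: Depot→Jct3 (5), Depot→Y2 (11), Depot→Port (8), Y3→Port (3); capacity 5 + 11 + 8 + 3 = 27.

27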